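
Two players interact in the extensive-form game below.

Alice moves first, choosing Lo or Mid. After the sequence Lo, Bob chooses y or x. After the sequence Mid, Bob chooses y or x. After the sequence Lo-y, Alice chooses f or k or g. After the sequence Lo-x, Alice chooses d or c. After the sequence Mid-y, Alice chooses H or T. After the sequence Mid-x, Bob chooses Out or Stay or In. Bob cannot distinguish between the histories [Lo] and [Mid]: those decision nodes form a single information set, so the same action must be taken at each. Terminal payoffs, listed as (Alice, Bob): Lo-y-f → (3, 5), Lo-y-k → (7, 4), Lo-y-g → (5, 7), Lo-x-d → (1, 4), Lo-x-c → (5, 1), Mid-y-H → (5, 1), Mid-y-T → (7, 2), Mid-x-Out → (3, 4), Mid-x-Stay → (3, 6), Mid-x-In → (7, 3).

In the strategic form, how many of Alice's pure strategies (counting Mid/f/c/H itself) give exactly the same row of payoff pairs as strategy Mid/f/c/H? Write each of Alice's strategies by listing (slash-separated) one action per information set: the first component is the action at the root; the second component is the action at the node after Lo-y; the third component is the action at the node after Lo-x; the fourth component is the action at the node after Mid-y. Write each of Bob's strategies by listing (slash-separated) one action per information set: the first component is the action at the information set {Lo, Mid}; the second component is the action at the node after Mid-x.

6

Row for Mid/f/c/H (columns y/Out, y/Stay, y/In, x/Out, x/Stay, x/In): (5,1) (5,1) (5,1) (3,4) (3,6) (7,3).
Under Mid/f/c/H, Alice's choice at the node after Lo-y and at the node after Lo-x can never be reached regardless of what Bob does, so varying those choices leaves every outcome unchanged.
Holding the reachable choices fixed and varying the unreachable ones freely already gives 3 × 2 = 6 equivalent strategies.
No other strategy reproduces this row, so those 6 are the full class: Mid/f/d/H, Mid/f/c/H, Mid/k/d/H, Mid/k/c/H, Mid/g/d/H, Mid/g/c/H.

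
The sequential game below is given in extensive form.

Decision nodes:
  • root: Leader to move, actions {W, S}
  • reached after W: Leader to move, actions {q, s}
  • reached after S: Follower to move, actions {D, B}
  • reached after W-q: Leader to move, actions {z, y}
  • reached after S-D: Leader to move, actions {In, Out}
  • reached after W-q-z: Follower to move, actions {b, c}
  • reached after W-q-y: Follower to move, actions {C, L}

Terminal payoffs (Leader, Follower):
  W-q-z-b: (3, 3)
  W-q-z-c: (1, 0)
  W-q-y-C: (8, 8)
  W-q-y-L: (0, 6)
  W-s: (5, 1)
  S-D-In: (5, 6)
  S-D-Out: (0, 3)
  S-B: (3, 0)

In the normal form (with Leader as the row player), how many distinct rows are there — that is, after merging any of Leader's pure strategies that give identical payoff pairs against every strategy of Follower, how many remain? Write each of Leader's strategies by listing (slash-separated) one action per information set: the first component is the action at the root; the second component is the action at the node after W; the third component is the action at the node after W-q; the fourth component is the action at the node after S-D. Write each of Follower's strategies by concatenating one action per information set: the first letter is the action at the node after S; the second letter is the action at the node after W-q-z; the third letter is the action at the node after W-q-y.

Leader has 16 pure strategies: W/q/z/In, W/q/z/Out, W/q/y/In, W/q/y/Out, W/s/z/In, W/s/z/Out, W/s/y/In, W/s/y/Out, S/q/z/In, S/q/z/Out, S/q/y/In, S/q/y/Out, S/s/z/In, S/s/z/Out, S/s/y/In, S/s/y/Out. Columns: DbC, DbL, DcC, DcL, BbC, BbL, BcC, BcL.
{W/q/z/In, W/q/z/Out} → row (3,3) (3,3) (1,0) (1,0) (3,3) (3,3) (1,0) (1,0)
{W/q/y/In, W/q/y/Out} → row (8,8) (0,6) (8,8) (0,6) (8,8) (0,6) (8,8) (0,6)
{W/s/z/In, W/s/z/Out, W/s/y/In, W/s/y/Out} → row (5,1) (5,1) (5,1) (5,1) (5,1) (5,1) (5,1) (5,1)
{S/q/z/In, S/q/y/In, S/s/z/In, S/s/y/In} → row (5,6) (5,6) (5,6) (5,6) (3,0) (3,0) (3,0) (3,0)
{S/q/z/Out, S/q/y/Out, S/s/z/Out, S/s/y/Out} → row (0,3) (0,3) (0,3) (0,3) (3,0) (3,0) (3,0) (3,0)
That's 5 distinct rows out of 16 strategies.

5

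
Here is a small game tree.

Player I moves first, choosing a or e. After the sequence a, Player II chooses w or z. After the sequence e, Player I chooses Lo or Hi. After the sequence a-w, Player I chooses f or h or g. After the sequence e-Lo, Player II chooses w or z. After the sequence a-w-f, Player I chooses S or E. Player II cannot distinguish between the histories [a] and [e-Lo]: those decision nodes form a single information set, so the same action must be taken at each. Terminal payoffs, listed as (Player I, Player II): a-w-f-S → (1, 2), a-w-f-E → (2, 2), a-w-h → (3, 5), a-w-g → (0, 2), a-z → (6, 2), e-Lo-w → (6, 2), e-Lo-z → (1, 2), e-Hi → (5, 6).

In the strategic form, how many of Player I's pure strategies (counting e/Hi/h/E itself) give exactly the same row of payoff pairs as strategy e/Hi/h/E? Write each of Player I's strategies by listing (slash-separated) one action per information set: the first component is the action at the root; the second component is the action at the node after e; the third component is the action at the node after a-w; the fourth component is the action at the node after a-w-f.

Row for e/Hi/h/E (columns w, z): (5,6) (5,6).
Under e/Hi/h/E, Player I's choice at the node after a-w and at the node after a-w-f can never be reached regardless of what Player II does, so varying those choices leaves every outcome unchanged.
Holding the reachable choices fixed and varying the unreachable ones freely already gives 3 × 2 = 6 equivalent strategies.
No other strategy reproduces this row, so those 6 are the full class: e/Hi/f/S, e/Hi/f/E, e/Hi/h/S, e/Hi/h/E, e/Hi/g/S, e/Hi/g/E.

6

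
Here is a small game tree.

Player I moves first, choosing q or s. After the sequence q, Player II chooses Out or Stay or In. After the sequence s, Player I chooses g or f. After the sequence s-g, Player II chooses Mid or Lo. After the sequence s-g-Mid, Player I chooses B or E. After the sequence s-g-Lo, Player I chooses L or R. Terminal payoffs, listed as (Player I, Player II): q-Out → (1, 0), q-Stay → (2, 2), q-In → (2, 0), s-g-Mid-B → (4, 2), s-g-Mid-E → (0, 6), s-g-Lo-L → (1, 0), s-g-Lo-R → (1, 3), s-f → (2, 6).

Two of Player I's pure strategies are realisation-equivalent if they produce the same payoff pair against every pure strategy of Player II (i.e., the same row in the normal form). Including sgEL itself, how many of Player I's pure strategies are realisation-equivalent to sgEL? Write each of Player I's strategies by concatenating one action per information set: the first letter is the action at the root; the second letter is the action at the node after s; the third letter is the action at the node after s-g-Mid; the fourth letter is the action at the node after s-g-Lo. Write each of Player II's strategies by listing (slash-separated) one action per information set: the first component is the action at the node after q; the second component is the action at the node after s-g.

Row for sgEL (columns Out/Mid, Out/Lo, Stay/Mid, Stay/Lo, In/Mid, In/Lo): (0,6) (1,0) (0,6) (1,0) (0,6) (1,0).
Every one of Player I's information sets is on the play path for some reply by Player II when Player I follows sgEL.
Changing the action at any of them therefore changes at least one column, so only sgEL itself gives this row.

1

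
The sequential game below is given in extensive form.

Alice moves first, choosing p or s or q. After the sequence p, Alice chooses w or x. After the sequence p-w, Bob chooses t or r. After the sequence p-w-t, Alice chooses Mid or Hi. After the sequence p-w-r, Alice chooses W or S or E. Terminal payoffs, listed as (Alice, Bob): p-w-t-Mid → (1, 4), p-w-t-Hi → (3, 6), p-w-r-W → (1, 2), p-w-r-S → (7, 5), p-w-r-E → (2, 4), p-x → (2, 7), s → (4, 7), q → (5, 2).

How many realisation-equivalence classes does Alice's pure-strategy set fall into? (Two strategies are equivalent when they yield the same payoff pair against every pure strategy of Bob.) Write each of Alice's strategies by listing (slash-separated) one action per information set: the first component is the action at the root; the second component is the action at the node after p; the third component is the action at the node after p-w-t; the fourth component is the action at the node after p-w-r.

Alice has 36 pure strategies: p/w/Mid/W, p/w/Mid/S, p/w/Mid/E, p/w/Hi/W, p/w/Hi/S, p/w/Hi/E, p/x/Mid/W, p/x/Mid/S, p/x/Mid/E, p/x/Hi/W, p/x/Hi/S, p/x/Hi/E, s/w/Mid/W, s/w/Mid/S, s/w/Mid/E, s/w/Hi/W, s/w/Hi/S, s/w/Hi/E, s/x/Mid/W, s/x/Mid/S, s/x/Mid/E, s/x/Hi/W, s/x/Hi/S, s/x/Hi/E, q/w/Mid/W, q/w/Mid/S, q/w/Mid/E, q/w/Hi/W, q/w/Hi/S, q/w/Hi/E, q/x/Mid/W, q/x/Mid/S, q/x/Mid/E, q/x/Hi/W, q/x/Hi/S, q/x/Hi/E. Columns: t, r.
{p/w/Mid/W} → row (1,4) (1,2)
{p/w/Mid/S} → row (1,4) (7,5)
{p/w/Mid/E} → row (1,4) (2,4)
{p/w/Hi/W} → row (3,6) (1,2)
{p/w/Hi/S} → row (3,6) (7,5)
{p/w/Hi/E} → row (3,6) (2,4)
{p/x/Mid/W, p/x/Mid/S, p/x/Mid/E, p/x/Hi/W, p/x/Hi/S, p/x/Hi/E} → row (2,7) (2,7)
{s/w/Mid/W, s/w/Mid/S, s/w/Mid/E, s/w/Hi/W, s/w/Hi/S, s/w/Hi/E, s/x/Mid/W, s/x/Mid/S, s/x/Mid/E, s/x/Hi/W, s/x/Hi/S, s/x/Hi/E} → row (4,7) (4,7)
{q/w/Mid/W, q/w/Mid/S, q/w/Mid/E, q/w/Hi/W, q/w/Hi/S, q/w/Hi/E, q/x/Mid/W, q/x/Mid/S, q/x/Mid/E, q/x/Hi/W, q/x/Hi/S, q/x/Hi/E} → row (5,2) (5,2)
That's 9 distinct rows out of 36 strategies.

9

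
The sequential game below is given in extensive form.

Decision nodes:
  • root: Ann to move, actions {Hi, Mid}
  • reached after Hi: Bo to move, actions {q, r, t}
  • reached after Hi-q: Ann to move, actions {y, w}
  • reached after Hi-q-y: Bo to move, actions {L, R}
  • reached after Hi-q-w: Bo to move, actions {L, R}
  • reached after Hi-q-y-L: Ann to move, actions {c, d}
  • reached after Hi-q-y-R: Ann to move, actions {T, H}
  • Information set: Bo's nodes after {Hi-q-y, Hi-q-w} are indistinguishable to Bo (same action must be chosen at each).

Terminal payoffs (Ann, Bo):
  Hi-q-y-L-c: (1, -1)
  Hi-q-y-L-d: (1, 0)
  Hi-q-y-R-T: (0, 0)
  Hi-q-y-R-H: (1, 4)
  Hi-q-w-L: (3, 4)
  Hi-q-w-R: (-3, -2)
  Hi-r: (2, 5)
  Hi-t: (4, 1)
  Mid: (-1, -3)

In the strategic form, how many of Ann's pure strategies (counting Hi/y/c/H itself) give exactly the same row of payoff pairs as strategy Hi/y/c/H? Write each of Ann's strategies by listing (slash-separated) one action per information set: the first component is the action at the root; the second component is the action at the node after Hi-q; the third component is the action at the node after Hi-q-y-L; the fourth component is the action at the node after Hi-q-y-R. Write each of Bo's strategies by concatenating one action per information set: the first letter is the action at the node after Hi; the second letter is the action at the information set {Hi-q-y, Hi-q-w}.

Row for Hi/y/c/H (columns qL, qR, rL, rR, tL, tR): (1,-1) (1,4) (2,5) (2,5) (4,1) (4,1).
Every one of Ann's information sets is on the play path for some reply by Bo when Ann follows Hi/y/c/H.
Changing the action at any of them therefore changes at least one column, so only Hi/y/c/H itself gives this row.

1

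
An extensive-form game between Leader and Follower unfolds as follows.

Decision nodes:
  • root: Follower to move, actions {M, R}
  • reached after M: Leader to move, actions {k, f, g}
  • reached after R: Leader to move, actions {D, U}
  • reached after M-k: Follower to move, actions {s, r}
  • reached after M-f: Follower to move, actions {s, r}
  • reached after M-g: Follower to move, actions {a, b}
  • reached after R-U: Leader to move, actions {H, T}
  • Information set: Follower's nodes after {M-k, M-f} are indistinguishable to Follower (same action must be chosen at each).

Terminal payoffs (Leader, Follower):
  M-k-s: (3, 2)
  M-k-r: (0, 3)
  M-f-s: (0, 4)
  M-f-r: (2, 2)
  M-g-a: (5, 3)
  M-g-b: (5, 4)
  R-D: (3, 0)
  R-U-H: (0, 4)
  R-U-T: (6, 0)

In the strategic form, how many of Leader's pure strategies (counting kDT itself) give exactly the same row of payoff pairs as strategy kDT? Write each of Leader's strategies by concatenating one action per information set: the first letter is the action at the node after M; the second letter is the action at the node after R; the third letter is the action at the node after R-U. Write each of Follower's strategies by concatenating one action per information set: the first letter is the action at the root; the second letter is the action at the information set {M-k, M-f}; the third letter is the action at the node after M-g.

Row for kDT (columns Msa, Msb, Mra, Mrb, Rsa, Rsb, Rra, Rrb): (3,2) (3,2) (0,3) (0,3) (3,0) (3,0) (3,0) (3,0).
Under kDT, Leader's choice at the node after R-U can never be reached regardless of what Follower does, so varying those choices leaves every outcome unchanged.
Holding the reachable choices fixed and varying the unreachable one freely already gives 2 equivalent strategies.
No other strategy reproduces this row, so those 2 are the full class: kDH, kDT.

2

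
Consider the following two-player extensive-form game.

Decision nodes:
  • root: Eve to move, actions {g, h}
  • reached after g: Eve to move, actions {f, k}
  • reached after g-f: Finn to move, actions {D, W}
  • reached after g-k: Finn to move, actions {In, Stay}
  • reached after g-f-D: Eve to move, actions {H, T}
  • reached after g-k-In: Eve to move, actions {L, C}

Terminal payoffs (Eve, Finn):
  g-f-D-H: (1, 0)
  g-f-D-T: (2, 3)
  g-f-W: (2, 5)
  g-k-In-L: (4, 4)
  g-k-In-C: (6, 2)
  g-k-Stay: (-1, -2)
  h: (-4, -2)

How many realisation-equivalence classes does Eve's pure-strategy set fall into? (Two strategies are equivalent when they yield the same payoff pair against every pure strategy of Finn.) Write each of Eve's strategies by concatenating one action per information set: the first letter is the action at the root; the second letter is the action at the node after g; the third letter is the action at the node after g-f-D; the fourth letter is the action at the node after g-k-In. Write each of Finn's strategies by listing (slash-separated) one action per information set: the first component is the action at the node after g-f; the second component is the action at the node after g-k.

Eve has 16 pure strategies: gfHL, gfHC, gfTL, gfTC, gkHL, gkHC, gkTL, gkTC, hfHL, hfHC, hfTL, hfTC, hkHL, hkHC, hkTL, hkTC. Columns: D/In, D/Stay, W/In, W/Stay.
{gfHL, gfHC} → row (1,0) (1,0) (2,5) (2,5)
{gfTL, gfTC} → row (2,3) (2,3) (2,5) (2,5)
{gkHL, gkTL} → row (4,4) (-1,-2) (4,4) (-1,-2)
{gkHC, gkTC} → row (6,2) (-1,-2) (6,2) (-1,-2)
{hfHL, hfHC, hfTL, hfTC, hkHL, hkHC, hkTL, hkTC} → row (-4,-2) (-4,-2) (-4,-2) (-4,-2)
That's 5 distinct rows out of 16 strategies.

5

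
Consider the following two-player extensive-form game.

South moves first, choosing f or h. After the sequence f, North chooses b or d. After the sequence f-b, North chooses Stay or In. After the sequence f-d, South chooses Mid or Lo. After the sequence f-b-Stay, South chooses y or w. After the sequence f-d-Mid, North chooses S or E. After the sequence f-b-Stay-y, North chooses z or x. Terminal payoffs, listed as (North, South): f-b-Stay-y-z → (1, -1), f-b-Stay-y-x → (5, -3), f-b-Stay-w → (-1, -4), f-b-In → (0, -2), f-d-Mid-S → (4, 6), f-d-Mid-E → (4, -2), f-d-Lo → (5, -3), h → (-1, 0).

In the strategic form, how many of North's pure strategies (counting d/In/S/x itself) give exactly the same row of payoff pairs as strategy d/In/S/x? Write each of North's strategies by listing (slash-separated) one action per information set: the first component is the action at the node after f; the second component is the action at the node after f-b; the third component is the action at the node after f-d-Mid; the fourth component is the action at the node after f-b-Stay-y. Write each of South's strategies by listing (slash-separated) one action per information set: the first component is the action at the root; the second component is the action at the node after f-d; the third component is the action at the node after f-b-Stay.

Row for d/In/S/x (columns f/Mid/y, f/Mid/w, f/Lo/y, f/Lo/w, h/Mid/y, h/Mid/w, h/Lo/y, h/Lo/w): (4,6) (4,6) (5,-3) (5,-3) (-1,0) (-1,0) (-1,0) (-1,0).
Under d/In/S/x, North's choice at the node after f-b and at the node after f-b-Stay-y can never be reached regardless of what South does, so varying those choices leaves every outcome unchanged.
Holding the reachable choices fixed and varying the unreachable ones freely already gives 2 × 2 = 4 equivalent strategies.
No other strategy reproduces this row, so those 4 are the full class: d/Stay/S/z, d/Stay/S/x, d/In/S/z, d/In/S/x.

4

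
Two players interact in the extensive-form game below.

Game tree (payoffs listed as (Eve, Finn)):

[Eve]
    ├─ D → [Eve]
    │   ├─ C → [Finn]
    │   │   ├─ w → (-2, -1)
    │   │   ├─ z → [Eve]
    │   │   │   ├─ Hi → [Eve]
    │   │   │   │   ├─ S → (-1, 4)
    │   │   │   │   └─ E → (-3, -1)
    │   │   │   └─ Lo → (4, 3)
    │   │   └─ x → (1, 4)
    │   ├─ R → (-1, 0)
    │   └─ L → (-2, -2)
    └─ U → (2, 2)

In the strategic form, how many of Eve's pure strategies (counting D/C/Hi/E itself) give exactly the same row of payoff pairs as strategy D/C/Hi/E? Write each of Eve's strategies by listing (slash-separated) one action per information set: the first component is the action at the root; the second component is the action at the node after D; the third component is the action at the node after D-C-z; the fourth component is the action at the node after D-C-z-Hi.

Row for D/C/Hi/E (columns w, z, x): (-2,-1) (-3,-1) (1,4).
Every one of Eve's information sets is on the play path for some reply by Finn when Eve follows D/C/Hi/E.
Changing the action at any of them therefore changes at least one column, so only D/C/Hi/E itself gives this row.

1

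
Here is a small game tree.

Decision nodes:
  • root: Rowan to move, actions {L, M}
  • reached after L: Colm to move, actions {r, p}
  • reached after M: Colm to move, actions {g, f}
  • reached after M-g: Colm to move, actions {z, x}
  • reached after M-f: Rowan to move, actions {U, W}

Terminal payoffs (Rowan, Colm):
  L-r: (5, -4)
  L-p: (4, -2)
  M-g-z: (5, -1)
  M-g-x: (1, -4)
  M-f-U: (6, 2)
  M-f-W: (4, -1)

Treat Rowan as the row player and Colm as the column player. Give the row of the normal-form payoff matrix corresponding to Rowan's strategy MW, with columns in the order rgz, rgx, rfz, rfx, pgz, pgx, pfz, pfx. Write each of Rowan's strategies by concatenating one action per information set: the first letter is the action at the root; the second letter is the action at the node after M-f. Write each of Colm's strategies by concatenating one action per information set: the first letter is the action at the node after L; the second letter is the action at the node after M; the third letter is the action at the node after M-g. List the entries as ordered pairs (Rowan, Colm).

(5,-1) (1,-4) (4,-1) (4,-1) (5,-1) (1,-4) (4,-1) (4,-1)

vs rgz: Rowan plays M → Colm plays g at [M] → Colm plays z at [M-g] → (5, -1)
vs rgx: Rowan plays M → Colm plays g at [M] → Colm plays x at [M-g] → (1, -4)
vs rfz: Rowan plays M → Colm plays f at [M] → Rowan plays W at [M-f] → (4, -1)
vs rfx: Rowan plays M → Colm plays f at [M] → Rowan plays W at [M-f] → (4, -1)
vs pgz: Rowan plays M → Colm plays g at [M] → Colm plays z at [M-g] → (5, -1)
vs pgx: Rowan plays M → Colm plays g at [M] → Colm plays x at [M-g] → (1, -4)
vs pfz: Rowan plays M → Colm plays f at [M] → Rowan plays W at [M-f] → (4, -1)
vs pfx: Rowan plays M → Colm plays f at [M] → Rowan plays W at [M-f] → (4, -1)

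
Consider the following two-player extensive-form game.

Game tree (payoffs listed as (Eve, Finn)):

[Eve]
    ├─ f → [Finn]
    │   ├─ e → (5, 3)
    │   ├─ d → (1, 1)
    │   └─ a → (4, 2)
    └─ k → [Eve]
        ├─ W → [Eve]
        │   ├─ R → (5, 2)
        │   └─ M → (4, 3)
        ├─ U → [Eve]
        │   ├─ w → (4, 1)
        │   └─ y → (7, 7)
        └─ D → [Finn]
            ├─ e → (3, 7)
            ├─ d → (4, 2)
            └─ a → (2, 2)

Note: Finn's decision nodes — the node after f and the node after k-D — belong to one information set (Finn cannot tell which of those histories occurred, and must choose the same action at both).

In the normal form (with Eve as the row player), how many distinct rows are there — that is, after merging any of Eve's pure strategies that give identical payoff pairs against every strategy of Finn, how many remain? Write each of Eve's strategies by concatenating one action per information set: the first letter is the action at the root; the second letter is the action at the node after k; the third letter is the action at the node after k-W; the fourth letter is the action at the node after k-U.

6

Eve has 24 pure strategies: fWRw, fWRy, fWMw, fWMy, fURw, fURy, fUMw, fUMy, fDRw, fDRy, fDMw, fDMy, kWRw, kWRy, kWMw, kWMy, kURw, kURy, kUMw, kUMy, kDRw, kDRy, kDMw, kDMy. Columns: e, d, a.
{fWRw, fWRy, fWMw, fWMy, fURw, fURy, fUMw, fUMy, fDRw, fDRy, fDMw, fDMy} → row (5,3) (1,1) (4,2)
{kWRw, kWRy} → row (5,2) (5,2) (5,2)
{kWMw, kWMy} → row (4,3) (4,3) (4,3)
{kURw, kUMw} → row (4,1) (4,1) (4,1)
{kURy, kUMy} → row (7,7) (7,7) (7,7)
{kDRw, kDRy, kDMw, kDMy} → row (3,7) (4,2) (2,2)
That's 6 distinct rows out of 24 strategies.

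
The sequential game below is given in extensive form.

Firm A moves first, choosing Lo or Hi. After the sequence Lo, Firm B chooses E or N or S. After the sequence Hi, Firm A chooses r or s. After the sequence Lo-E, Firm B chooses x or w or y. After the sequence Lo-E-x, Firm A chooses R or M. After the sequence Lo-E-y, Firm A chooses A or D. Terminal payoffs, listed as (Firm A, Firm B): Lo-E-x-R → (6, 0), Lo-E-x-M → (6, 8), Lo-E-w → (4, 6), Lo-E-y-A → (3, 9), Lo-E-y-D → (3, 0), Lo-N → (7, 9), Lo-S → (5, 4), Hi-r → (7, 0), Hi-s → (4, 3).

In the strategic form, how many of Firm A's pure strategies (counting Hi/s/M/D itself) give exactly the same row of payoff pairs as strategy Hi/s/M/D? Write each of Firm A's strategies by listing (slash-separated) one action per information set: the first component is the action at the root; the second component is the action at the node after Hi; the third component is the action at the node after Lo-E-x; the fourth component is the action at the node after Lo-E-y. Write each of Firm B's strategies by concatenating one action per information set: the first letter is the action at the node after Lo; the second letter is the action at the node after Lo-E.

4

Row for Hi/s/M/D (columns Ex, Ew, Ey, Nx, Nw, Ny, Sx, Sw, Sy): (4,3) (4,3) (4,3) (4,3) (4,3) (4,3) (4,3) (4,3) (4,3).
Under Hi/s/M/D, Firm A's choice at the node after Lo-E-x and at the node after Lo-E-y can never be reached regardless of what Firm B does, so varying those choices leaves every outcome unchanged.
Holding the reachable choices fixed and varying the unreachable ones freely already gives 2 × 2 = 4 equivalent strategies.
No other strategy reproduces this row, so those 4 are the full class: Hi/s/R/A, Hi/s/R/D, Hi/s/M/A, Hi/s/M/D.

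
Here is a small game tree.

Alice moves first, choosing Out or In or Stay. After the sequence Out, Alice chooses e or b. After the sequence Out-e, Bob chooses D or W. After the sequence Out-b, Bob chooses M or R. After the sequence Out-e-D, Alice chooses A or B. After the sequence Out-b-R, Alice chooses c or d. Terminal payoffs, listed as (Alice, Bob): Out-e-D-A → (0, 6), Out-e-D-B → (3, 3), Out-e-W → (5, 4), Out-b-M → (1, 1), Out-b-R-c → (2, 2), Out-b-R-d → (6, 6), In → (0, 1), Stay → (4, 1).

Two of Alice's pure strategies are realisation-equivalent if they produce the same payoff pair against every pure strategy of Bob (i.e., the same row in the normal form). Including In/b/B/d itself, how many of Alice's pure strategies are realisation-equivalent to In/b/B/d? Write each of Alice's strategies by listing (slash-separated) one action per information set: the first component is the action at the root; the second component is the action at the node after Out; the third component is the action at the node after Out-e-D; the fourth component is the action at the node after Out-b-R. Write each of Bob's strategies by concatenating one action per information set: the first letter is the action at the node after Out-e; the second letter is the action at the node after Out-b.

8

Row for In/b/B/d (columns DM, DR, WM, WR): (0,1) (0,1) (0,1) (0,1).
Under In/b/B/d, Alice's choice at the node after Out and at the node after Out-e-D and at the node after Out-b-R can never be reached regardless of what Bob does, so varying those choices leaves every outcome unchanged.
Holding the reachable choices fixed and varying the unreachable ones freely already gives 2 × 2 × 2 = 8 equivalent strategies.
No other strategy reproduces this row, so those 8 are the full class: In/e/A/c, In/e/A/d, In/e/B/c, In/e/B/d, In/b/A/c, In/b/A/d, In/b/B/c, In/b/B/d.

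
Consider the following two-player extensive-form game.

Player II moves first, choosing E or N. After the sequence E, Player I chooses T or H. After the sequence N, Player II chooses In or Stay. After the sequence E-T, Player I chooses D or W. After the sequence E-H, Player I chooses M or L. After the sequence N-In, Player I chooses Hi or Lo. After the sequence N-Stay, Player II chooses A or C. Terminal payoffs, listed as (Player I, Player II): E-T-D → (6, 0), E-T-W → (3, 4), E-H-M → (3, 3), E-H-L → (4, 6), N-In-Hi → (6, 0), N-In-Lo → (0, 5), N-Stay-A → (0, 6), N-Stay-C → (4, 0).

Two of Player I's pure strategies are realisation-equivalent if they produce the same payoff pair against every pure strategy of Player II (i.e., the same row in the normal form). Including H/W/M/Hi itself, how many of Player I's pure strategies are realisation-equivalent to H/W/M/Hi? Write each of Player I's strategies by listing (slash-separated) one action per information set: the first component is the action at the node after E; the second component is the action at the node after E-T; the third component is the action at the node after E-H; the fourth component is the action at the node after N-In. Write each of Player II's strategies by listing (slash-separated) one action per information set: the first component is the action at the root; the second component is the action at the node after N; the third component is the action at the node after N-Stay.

Row for H/W/M/Hi (columns E/In/A, E/In/C, E/Stay/A, E/Stay/C, N/In/A, N/In/C, N/Stay/A, N/Stay/C): (3,3) (3,3) (3,3) (3,3) (6,0) (6,0) (0,6) (4,0).
Under H/W/M/Hi, Player I's choice at the node after E-T can never be reached regardless of what Player II does, so varying those choices leaves every outcome unchanged.
Holding the reachable choices fixed and varying the unreachable one freely already gives 2 equivalent strategies.
No other strategy reproduces this row, so those 2 are the full class: H/D/M/Hi, H/W/M/Hi.

2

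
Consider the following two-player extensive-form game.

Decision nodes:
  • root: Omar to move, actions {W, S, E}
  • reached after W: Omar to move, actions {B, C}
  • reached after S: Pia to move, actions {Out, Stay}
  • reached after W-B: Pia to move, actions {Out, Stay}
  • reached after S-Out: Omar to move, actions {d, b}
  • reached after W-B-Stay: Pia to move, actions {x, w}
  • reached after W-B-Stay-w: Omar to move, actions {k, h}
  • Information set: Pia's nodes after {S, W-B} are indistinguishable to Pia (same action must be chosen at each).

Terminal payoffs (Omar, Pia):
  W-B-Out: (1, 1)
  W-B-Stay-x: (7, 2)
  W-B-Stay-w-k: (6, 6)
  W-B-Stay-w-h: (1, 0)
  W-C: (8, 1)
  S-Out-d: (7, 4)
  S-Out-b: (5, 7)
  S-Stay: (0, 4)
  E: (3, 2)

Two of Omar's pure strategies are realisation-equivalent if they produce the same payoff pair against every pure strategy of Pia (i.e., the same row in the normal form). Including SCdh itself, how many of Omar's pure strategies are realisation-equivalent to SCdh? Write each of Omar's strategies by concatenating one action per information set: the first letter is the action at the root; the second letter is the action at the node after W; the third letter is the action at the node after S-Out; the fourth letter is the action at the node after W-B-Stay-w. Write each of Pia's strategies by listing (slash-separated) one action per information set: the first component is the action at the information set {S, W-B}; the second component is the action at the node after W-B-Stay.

4

Row for SCdh (columns Out/x, Out/w, Stay/x, Stay/w): (7,4) (7,4) (0,4) (0,4).
Under SCdh, Omar's choice at the node after W and at the node after W-B-Stay-w can never be reached regardless of what Pia does, so varying those choices leaves every outcome unchanged.
Holding the reachable choices fixed and varying the unreachable ones freely already gives 2 × 2 = 4 equivalent strategies.
No other strategy reproduces this row, so those 4 are the full class: SBdk, SBdh, SCdk, SCdh.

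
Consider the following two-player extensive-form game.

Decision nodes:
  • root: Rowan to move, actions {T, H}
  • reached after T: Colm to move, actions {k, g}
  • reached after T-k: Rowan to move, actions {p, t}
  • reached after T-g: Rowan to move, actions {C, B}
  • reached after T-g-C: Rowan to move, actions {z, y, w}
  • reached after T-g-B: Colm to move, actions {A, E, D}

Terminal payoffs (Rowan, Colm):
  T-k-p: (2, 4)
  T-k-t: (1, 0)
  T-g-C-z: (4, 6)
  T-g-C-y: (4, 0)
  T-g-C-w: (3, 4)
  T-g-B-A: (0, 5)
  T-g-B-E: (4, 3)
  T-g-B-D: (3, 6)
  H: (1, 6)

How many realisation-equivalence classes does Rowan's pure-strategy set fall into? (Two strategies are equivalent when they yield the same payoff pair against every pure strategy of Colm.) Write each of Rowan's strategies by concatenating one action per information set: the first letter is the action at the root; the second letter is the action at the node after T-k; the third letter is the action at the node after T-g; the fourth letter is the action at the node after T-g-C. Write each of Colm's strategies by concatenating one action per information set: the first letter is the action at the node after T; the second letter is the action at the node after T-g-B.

Rowan has 24 pure strategies: TpCz, TpCy, TpCw, TpBz, TpBy, TpBw, TtCz, TtCy, TtCw, TtBz, TtBy, TtBw, HpCz, HpCy, HpCw, HpBz, HpBy, HpBw, HtCz, HtCy, HtCw, HtBz, HtBy, HtBw. Columns: kA, kE, kD, gA, gE, gD.
{TpCz} → row (2,4) (2,4) (2,4) (4,6) (4,6) (4,6)
{TpCy} → row (2,4) (2,4) (2,4) (4,0) (4,0) (4,0)
{TpCw} → row (2,4) (2,4) (2,4) (3,4) (3,4) (3,4)
{TpBz, TpBy, TpBw} → row (2,4) (2,4) (2,4) (0,5) (4,3) (3,6)
{TtCz} → row (1,0) (1,0) (1,0) (4,6) (4,6) (4,6)
{TtCy} → row (1,0) (1,0) (1,0) (4,0) (4,0) (4,0)
{TtCw} → row (1,0) (1,0) (1,0) (3,4) (3,4) (3,4)
{TtBz, TtBy, TtBw} → row (1,0) (1,0) (1,0) (0,5) (4,3) (3,6)
{HpCz, HpCy, HpCw, HpBz, HpBy, HpBw, HtCz, HtCy, HtCw, HtBz, HtBy, HtBw} → row (1,6) (1,6) (1,6) (1,6) (1,6) (1,6)
That's 9 distinct rows out of 24 strategies.

9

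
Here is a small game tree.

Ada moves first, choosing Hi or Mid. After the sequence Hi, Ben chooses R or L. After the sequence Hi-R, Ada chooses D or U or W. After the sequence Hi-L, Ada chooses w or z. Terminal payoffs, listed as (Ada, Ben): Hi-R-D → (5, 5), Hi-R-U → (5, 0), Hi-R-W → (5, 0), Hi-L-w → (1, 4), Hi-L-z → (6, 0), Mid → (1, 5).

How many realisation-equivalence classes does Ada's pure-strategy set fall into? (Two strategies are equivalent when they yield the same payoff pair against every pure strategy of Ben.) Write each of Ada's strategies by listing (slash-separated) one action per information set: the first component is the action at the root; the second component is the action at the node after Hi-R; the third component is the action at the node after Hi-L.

5

Ada has 12 pure strategies: Hi/D/w, Hi/D/z, Hi/U/w, Hi/U/z, Hi/W/w, Hi/W/z, Mid/D/w, Mid/D/z, Mid/U/w, Mid/U/z, Mid/W/w, Mid/W/z. Columns: R, L.
{Hi/D/w} → row (5,5) (1,4)
{Hi/D/z} → row (5,5) (6,0)
{Hi/U/w, Hi/W/w} → row (5,0) (1,4)
{Hi/U/z, Hi/W/z} → row (5,0) (6,0)
{Mid/D/w, Mid/D/z, Mid/U/w, Mid/U/z, Mid/W/w, Mid/W/z} → row (1,5) (1,5)
That's 5 distinct rows out of 12 strategies.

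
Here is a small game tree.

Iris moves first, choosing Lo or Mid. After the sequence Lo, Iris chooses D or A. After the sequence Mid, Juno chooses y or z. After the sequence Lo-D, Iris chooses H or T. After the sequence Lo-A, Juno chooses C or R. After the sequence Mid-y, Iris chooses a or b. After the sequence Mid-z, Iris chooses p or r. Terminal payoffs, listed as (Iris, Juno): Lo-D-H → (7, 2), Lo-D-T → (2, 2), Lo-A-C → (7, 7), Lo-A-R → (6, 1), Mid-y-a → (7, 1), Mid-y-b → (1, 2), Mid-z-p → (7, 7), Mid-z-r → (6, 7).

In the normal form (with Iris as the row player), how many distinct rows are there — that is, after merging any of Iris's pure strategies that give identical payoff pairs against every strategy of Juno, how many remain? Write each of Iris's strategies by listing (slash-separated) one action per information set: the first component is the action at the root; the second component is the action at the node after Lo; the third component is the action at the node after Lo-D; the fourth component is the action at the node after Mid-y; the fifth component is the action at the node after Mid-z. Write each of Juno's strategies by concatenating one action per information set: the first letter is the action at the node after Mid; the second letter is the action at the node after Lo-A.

7

Iris has 32 pure strategies: Lo/D/H/a/p, Lo/D/H/a/r, Lo/D/H/b/p, Lo/D/H/b/r, Lo/D/T/a/p, Lo/D/T/a/r, Lo/D/T/b/p, Lo/D/T/b/r, Lo/A/H/a/p, Lo/A/H/a/r, Lo/A/H/b/p, Lo/A/H/b/r, Lo/A/T/a/p, Lo/A/T/a/r, Lo/A/T/b/p, Lo/A/T/b/r, Mid/D/H/a/p, Mid/D/H/a/r, Mid/D/H/b/p, Mid/D/H/b/r, Mid/D/T/a/p, Mid/D/T/a/r, Mid/D/T/b/p, Mid/D/T/b/r, Mid/A/H/a/p, Mid/A/H/a/r, Mid/A/H/b/p, Mid/A/H/b/r, Mid/A/T/a/p, Mid/A/T/a/r, Mid/A/T/b/p, Mid/A/T/b/r. Columns: yC, yR, zC, zR.
{Lo/D/H/a/p, Lo/D/H/a/r, Lo/D/H/b/p, Lo/D/H/b/r} → row (7,2) (7,2) (7,2) (7,2)
{Lo/D/T/a/p, Lo/D/T/a/r, Lo/D/T/b/p, Lo/D/T/b/r} → row (2,2) (2,2) (2,2) (2,2)
{Lo/A/H/a/p, Lo/A/H/a/r, Lo/A/H/b/p, Lo/A/H/b/r, Lo/A/T/a/p, Lo/A/T/a/r, Lo/A/T/b/p, Lo/A/T/b/r} → row (7,7) (6,1) (7,7) (6,1)
{Mid/D/H/a/p, Mid/D/T/a/p, Mid/A/H/a/p, Mid/A/T/a/p} → row (7,1) (7,1) (7,7) (7,7)
{Mid/D/H/a/r, Mid/D/T/a/r, Mid/A/H/a/r, Mid/A/T/a/r} → row (7,1) (7,1) (6,7) (6,7)
{Mid/D/H/b/p, Mid/D/T/b/p, Mid/A/H/b/p, Mid/A/T/b/p} → row (1,2) (1,2) (7,7) (7,7)
{Mid/D/H/b/r, Mid/D/T/b/r, Mid/A/H/b/r, Mid/A/T/b/r} → row (1,2) (1,2) (6,7) (6,7)
That's 7 distinct rows out of 32 strategies.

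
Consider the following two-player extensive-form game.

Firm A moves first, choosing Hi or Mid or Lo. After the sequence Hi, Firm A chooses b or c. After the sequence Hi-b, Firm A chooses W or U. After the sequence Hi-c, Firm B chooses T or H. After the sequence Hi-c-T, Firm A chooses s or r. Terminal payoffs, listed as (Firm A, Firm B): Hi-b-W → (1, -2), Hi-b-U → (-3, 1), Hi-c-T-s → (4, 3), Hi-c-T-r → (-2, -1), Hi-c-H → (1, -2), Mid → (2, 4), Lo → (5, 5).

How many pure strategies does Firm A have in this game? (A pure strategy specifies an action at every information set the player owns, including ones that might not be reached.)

Firm A owns the root with actions {Hi, Mid, Lo} — three choices.
Firm A owns the node after Hi with actions {b, c} — two choices.
Firm A owns the node after Hi-b with actions {W, U} — two choices.
Firm A owns the node after Hi-c-T with actions {s, r} — two choices.
A pure strategy fixes one action at each information set independently, so the count is the product 3 × 2 × 2 × 2 = 24.
(For reference, Firm B has 2 pure strategies, giving a 24×2 normal-form matrix.)

24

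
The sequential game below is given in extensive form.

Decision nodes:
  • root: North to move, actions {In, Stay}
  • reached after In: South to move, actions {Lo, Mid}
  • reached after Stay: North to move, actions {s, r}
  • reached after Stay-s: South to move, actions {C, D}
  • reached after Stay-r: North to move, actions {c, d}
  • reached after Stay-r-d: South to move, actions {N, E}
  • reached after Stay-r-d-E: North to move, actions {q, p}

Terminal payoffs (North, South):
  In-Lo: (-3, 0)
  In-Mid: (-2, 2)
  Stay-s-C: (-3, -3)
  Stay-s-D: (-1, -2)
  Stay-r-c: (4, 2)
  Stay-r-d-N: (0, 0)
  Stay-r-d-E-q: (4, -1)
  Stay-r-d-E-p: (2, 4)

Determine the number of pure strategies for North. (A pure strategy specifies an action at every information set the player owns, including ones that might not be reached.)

16

North owns the root with actions {In, Stay} — two choices.
North owns the node after Stay with actions {s, r} — two choices.
North owns the node after Stay-r with actions {c, d} — two choices.
North owns the node after Stay-r-d-E with actions {q, p} — two choices.
A pure strategy fixes one action at each information set independently, so the count is the product 2 × 2 × 2 × 2 = 16.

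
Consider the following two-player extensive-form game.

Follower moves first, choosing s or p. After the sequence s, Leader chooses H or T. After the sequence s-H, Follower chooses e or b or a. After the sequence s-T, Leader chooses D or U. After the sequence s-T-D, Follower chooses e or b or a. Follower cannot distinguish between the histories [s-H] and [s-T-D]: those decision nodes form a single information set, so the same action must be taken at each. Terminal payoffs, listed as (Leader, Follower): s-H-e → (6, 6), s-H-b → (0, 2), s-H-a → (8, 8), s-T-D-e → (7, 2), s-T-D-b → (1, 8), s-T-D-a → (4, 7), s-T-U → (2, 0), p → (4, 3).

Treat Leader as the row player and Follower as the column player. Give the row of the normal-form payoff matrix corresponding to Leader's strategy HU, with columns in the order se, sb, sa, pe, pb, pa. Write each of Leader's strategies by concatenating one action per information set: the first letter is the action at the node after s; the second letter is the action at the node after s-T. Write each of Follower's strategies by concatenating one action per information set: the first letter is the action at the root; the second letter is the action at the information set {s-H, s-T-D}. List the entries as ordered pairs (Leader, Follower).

(6,6) (0,2) (8,8) (4,3) (4,3) (4,3)

vs se: Follower plays s → Leader plays H at [s] → Follower plays e at [s-H] → (6, 6)
vs sb: Follower plays s → Leader plays H at [s] → Follower plays b at [s-H] → (0, 2)
vs sa: Follower plays s → Leader plays H at [s] → Follower plays a at [s-H] → (8, 8)
vs pe: Follower plays p → (4, 3)
vs pb: Follower plays p → (4, 3)
vs pa: Follower plays p → (4, 3)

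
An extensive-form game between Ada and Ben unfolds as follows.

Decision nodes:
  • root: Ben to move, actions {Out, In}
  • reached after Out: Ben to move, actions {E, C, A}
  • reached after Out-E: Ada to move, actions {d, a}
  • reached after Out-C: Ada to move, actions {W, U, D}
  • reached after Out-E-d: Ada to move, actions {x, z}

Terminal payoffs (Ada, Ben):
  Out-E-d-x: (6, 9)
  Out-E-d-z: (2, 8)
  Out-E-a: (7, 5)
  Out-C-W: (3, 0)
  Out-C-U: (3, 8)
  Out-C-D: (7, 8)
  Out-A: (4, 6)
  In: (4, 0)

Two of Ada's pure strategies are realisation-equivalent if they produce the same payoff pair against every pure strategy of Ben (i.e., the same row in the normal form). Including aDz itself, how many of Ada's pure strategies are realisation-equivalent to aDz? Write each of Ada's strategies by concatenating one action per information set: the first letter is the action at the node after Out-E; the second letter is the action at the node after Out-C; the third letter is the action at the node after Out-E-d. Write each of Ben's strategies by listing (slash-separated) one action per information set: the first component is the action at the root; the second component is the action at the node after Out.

2

Row for aDz (columns Out/E, Out/C, Out/A, In/E, In/C, In/A): (7,5) (7,8) (4,6) (4,0) (4,0) (4,0).
Under aDz, Ada's choice at the node after Out-E-d can never be reached regardless of what Ben does, so varying those choices leaves every outcome unchanged.
Holding the reachable choices fixed and varying the unreachable one freely already gives 2 equivalent strategies.
No other strategy reproduces this row, so those 2 are the full class: aDx, aDz.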